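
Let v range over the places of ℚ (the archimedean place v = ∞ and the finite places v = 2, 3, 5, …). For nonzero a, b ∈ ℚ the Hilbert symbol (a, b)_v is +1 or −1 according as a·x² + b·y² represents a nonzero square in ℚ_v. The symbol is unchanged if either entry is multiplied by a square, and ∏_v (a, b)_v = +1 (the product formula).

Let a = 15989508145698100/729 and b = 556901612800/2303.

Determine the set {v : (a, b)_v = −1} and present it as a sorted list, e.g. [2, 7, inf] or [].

[13, 31, 47, 53]

Mod squares: a ≡ 636709, b ≡ 14151371. Check v ∈ {∞, 2, 3, 5, 7, 13, 17, 19, 23, 31, 47, 53}.
v=23: a=23^3·(≡7), b=23^1·(≡12) mod 23; (7|23)=-1, (12|23)=+1; (−1)^{3·1·11}·(-1)^1·(+1)^3 = +1.
v=13: a=13^2·(≡11), b=13^1·(≡9) mod 13; (11|13)=-1, (9|13)=+1; (−1)^{2·1·6}·(-1)^1·(+1)^2 = -1.
v=17: a=17^0·(≡4), b=17^2·(≡6) mod 17; (4|17)=+1, (6|17)=-1; (−1)^{0·2·8}·(+1)^2·(-1)^0 = +1.
v=2: v_2(a)=2, v_2(b)=8; units ≡ 5, 3 (mod 8); ε·ε+αω+βω = 0·1+2·1+8·1 ≡ 0  ⇒  (a,b)_2 = +1.
v=31: a=31^1·(≡12), b=31^0·(≡27) mod 31; (12|31)=-1, (27|31)=-1; (−1)^{1·0·15}·(-1)^0·(-1)^1 = -1.
v=∞: 636709 > 0 and 14151371 > 0  ⇒  (a,b)_∞ = +1.
v=7: a=7^0·(≡6), b=7^-2·(≡3) mod 7; (6|7)=-1, (3|7)=-1; (−1)^{0·-2·3}·(-1)^-2·(-1)^0 = +1.
v=47: a=47^1·(≡35), b=47^-1·(≡26) mod 47; (35|47)=-1, (26|47)=-1; (−1)^{1·-1·23}·(-1)^-1·(-1)^1 = -1.
v=53: a=53^2·(≡30), b=53^1·(≡29) mod 53; (30|53)=-1, (29|53)=+1; (−1)^{2·1·26}·(-1)^1·(+1)^2 = -1.
v=19: a=19^1·(≡10), b=19^1·(≡16) mod 19; (10|19)=-1, (16|19)=+1; (−1)^{1·1·9}·(-1)^1·(+1)^1 = +1.
v=3: a=3^-6·(≡1), b=3^0·(≡2) mod 3; (1|3)=+1, (2|3)=-1; (−1)^{-6·0·1}·(+1)^0·(-1)^-6 = +1.
v=5: a=5^2·(≡1), b=5^2·(≡4) mod 5; (1|5)=+1, (4|5)=+1; (−1)^{2·2·2}·(+1)^2·(+1)^2 = +1.
(636709, 14151371 / ℚ) ramifies at {13, 31, 47, 53}: a division algebra.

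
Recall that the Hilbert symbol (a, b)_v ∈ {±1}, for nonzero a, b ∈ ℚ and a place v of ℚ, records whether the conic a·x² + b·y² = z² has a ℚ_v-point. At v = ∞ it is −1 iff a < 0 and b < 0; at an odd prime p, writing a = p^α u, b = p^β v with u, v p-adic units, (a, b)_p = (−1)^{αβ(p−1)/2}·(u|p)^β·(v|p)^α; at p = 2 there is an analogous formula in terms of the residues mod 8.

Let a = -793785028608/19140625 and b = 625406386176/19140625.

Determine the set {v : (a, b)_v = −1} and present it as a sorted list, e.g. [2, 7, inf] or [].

[2, 3]

(a, b) ≡ (-13, 66) mod (ℚ^×)²; places V = {2, 3, 5, 7, 11, 13, ∞}.
(a,b)_13: α=3, u≡10; β=4, v≡12 (mod 13); (10|13)=+1, (12|13)=+1; sign (−1)^0·+1^4·+1^3 = +1.
(a,b)_5: α=-8, u≡3; β=-8, v≡4 (mod 5); (3|5)=-1, (4|5)=+1; sign (−1)^0·-1^-8·+1^-8 = +1.
(a,b)_∞: sgn(-13)=−, sgn(66)=+, so +1.
(a,b)_11: α=2, u≡4; β=1, v≡2 (mod 11); (4|11)=+1, (2|11)=-1; sign (−1)^0·+1^1·-1^2 = +1.
(a,b)_7: α=-2, u≡4; β=-2, v≡3 (mod 7); (4|7)=+1, (3|7)=-1; sign (−1)^0·+1^-2·-1^-2 = +1.
(a,b)_3: α=6, u≡2; β=5, v≡1 (mod 3); (2|3)=-1, (1|3)=+1; sign (−1)^0·-1^5·+1^6 = -1.
(a,b)_2: α=12, β=13; u≡3, v≡1 (mod 8); ε(u)ε(v)=1·0, αω(v)=12·0, βω(u)=13·1; sum ≡ 1  ⇒  -1.
|Ram(-13, 66)| = 2, even; anisotropic at {2, 3}.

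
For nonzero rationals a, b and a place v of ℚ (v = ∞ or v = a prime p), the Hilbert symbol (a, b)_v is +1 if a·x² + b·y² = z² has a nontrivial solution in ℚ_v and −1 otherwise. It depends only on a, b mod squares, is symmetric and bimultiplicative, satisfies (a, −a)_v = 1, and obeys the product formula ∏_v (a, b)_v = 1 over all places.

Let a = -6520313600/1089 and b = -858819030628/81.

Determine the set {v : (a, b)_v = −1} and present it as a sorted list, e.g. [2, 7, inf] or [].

[43, inf]

(a, b) ≡ (-551, -817) mod (ℚ^×)²; places V = {2, 3, 5, 11, 13, 19, 29, 43, ∞}.
(a,b)_3: α=-2, u≡1; β=-4, v≡2 (mod 3); (1|3)=+1, (2|3)=-1; sign (−1)^0·+1^-4·-1^-2 = +1.
(a,b)_2: α=8, β=2; u≡1, v≡7 (mod 8); ε(u)ε(v)=0·1, αω(v)=8·0, βω(u)=2·0; sum ≡ 0  ⇒  +1.
(a,b)_5: α=2, u≡4; β=0, v≡2 (mod 5); (4|5)=+1, (2|5)=-1; sign (−1)^0·+1^0·-1^2 = +1.
(a,b)_19: α=1, u≡11; β=1, v≡12 (mod 19); (11|19)=+1, (12|19)=-1; sign (−1)^1·+1^1·-1^1 = +1.
(a,b)_13: α=0, u≡7; β=2, v≡7 (mod 13); (7|13)=-1, (7|13)=-1; sign (−1)^0·-1^2·-1^0 = +1.
(a,b)_11: α=-2, u≡10; β=0, v≡6 (mod 11); (10|11)=-1, (6|11)=-1; sign (−1)^0·-1^0·-1^-2 = +1.
(a,b)_43: α=2, u≡39; β=3, v≡15 (mod 43); (39|43)=-1, (15|43)=+1; sign (−1)^0·-1^3·+1^2 = -1.
(a,b)_∞: sgn(-551)=−, sgn(-817)=−, so -1.
(a,b)_29: α=1, u≡14; β=2, v≡20 (mod 29); (14|29)=-1, (20|29)=+1; sign (−1)^0·-1^2·+1^1 = +1.
Ram(-551, -817) = {43, ∞}; no ℚ_43-point on the conic.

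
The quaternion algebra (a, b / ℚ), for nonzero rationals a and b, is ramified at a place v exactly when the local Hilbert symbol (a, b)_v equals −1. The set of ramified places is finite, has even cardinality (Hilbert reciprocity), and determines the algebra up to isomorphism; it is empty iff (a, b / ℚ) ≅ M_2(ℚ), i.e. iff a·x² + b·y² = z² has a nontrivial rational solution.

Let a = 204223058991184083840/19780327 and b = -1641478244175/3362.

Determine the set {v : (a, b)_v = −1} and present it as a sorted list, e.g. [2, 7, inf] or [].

[3, 7, 11, 17]

Mod squares: a ≡ 770, b ≡ -7854. Check v ∈ {∞, 2, 3, 5, 7, 11, 17, 19, 29, 41, 47}.
v=7: a=7^-1·(≡3), b=7^1·(≡5) mod 7; (3|7)=-1, (5|7)=-1; (−1)^{-1·1·3}·(-1)^1·(-1)^-1 = -1.
v=11: a=11^3·(≡9), b=11^1·(≡9) mod 11; (9|11)=+1, (9|11)=+1; (−1)^{3·1·5}·(+1)^1·(+1)^3 = -1.
v=3: a=3^2·(≡2), b=3^3·(≡1) mod 3; (2|3)=-1, (1|3)=+1; (−1)^{2·3·1}·(-1)^3·(+1)^2 = -1.
v=∞: 770 > 0 and -7854 < 0  ⇒  (a,b)_∞ = +1.
v=41: a=41^-4·(≡21), b=41^-2·(≡21) mod 41; (21|41)=+1, (21|41)=+1; (−1)^{-4·-2·20}·(+1)^-2·(+1)^-4 = +1.
v=19: a=19^4·(≡14), b=19^0·(≡13) mod 19; (14|19)=-1, (13|19)=-1; (−1)^{4·0·9}·(-1)^0·(-1)^4 = +1.
v=17: a=17^2·(≡10), b=17^1·(≡5) mod 17; (10|17)=-1, (5|17)=-1; (−1)^{2·1·8}·(-1)^1·(-1)^2 = -1.
v=2: v_2(a)=7, v_2(b)=-1; units ≡ 1, 1 (mod 8); ε·ε+αω+βω = 0·0+7·0+-1·0 ≡ 0  ⇒  (a,b)_2 = +1.
v=5: a=5^1·(≡4), b=5^2·(≡4) mod 5; (4|5)=+1, (4|5)=+1; (−1)^{1·2·2}·(+1)^2·(+1)^1 = +1.
v=29: a=29^4·(≡7), b=29^2·(≡22) mod 29; (7|29)=+1, (22|29)=+1; (−1)^{4·2·14}·(+1)^2·(+1)^4 = +1.
v=47: a=47^0·(≡34), b=47^2·(≡42) mod 47; (34|47)=+1, (42|47)=+1; (−1)^{0·2·23}·(+1)^2·(+1)^0 = +1.
(770, -7854 / ℚ) ramifies at {3, 7, 11, 17}: a division algebra.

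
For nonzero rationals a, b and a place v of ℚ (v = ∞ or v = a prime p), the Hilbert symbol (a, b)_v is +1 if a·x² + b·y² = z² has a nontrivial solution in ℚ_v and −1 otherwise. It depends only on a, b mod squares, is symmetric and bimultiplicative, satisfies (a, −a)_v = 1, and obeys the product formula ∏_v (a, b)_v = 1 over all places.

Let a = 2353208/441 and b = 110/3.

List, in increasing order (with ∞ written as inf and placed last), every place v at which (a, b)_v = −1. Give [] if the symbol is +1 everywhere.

[2, 3, 5, 11, 13, 17]

Mod squares: a ≡ 4862, b ≡ 330. Check v ∈ {∞, 2, 3, 5, 7, 11, 13, 17}.
v=5: a=5^0·(≡3), b=5^1·(≡4) mod 5; (3|5)=-1, (4|5)=+1; (−1)^{0·1·2}·(-1)^1·(+1)^0 = -1.
v=∞: 4862 > 0 and 330 > 0  ⇒  (a,b)_∞ = +1.
v=7: a=7^-2·(≡2), b=7^0·(≡4) mod 7; (2|7)=+1, (4|7)=+1; (−1)^{-2·0·3}·(+1)^0·(+1)^-2 = +1.
v=2: v_2(a)=3, v_2(b)=1; units ≡ 7, 5 (mod 8); ε·ε+αω+βω = 1·0+3·1+1·0 ≡ 1  ⇒  (a,b)_2 = -1.
v=17: a=17^1·(≡7), b=17^0·(≡14) mod 17; (7|17)=-1, (14|17)=-1; (−1)^{1·0·8}·(-1)^0·(-1)^1 = -1.
v=3: a=3^-2·(≡2), b=3^-1·(≡2) mod 3; (2|3)=-1, (2|3)=-1; (−1)^{-2·-1·1}·(-1)^-1·(-1)^-2 = -1.
v=13: a=13^1·(≡9), b=13^0·(≡2) mod 13; (9|13)=+1, (2|13)=-1; (−1)^{1·0·6}·(+1)^0·(-1)^1 = -1.
v=11: a=11^3·(≡8), b=11^1·(≡7) mod 11; (8|11)=-1, (7|11)=-1; (−1)^{3·1·5}·(-1)^1·(-1)^3 = -1.
(4862, 330 / ℚ) ramifies at {2, 3, 5, 11, 13, 17}: a division algebra.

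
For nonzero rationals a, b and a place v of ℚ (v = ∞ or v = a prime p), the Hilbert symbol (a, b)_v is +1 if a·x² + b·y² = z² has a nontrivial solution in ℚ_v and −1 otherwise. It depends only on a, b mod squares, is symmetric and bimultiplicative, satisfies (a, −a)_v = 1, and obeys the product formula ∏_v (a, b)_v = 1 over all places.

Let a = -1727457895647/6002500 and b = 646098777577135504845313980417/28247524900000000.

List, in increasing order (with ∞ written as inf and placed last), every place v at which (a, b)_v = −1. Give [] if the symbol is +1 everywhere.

(a, b) ≡ (-18183, 33) mod (ℚ^×)²; places V = {2, 3, 5, 7, 11, 19, 29, ∞}.
(a,b)_7: α=-4, u≡6; β=-10, v≡5 (mod 7); (6|7)=-1, (5|7)=-1; sign (−1)^0·-1^-10·-1^-4 = +1.
(a,b)_11: α=1, u≡7; β=3, v≡3 (mod 11); (7|11)=-1, (3|11)=+1; sign (−1)^1·-1^3·+1^1 = +1.
(a,b)_5: α=-4, u≡2; β=-8, v≡3 (mod 5); (2|5)=-1, (3|5)=-1; sign (−1)^0·-1^-8·-1^-4 = +1.
(a,b)_29: α=1, u≡19; β=2, v≡16 (mod 29); (19|29)=-1, (16|29)=+1; sign (−1)^0·-1^2·+1^1 = +1.
(a,b)_∞: sgn(-18183)=−, sgn(33)=+, so +1.
(a,b)_2: α=-2, β=-8; u≡1, v≡1 (mod 8); ε(u)ε(v)=0·0, αω(v)=-2·0, βω(u)=-8·0; sum ≡ 0  ⇒  +1.
(a,b)_3: α=7, u≡2; β=23, v≡2 (mod 3); (2|3)=-1, (2|3)=-1; sign (−1)^1·-1^23·-1^7 = -1.
(a,b)_19: α=5, u≡8; β=10, v≡15 (mod 19); (8|19)=-1, (15|19)=-1; sign (−1)^0·-1^10·-1^5 = -1.
Ram(-18183, 33) = {3, 19}; no ℚ_3-point on the conic.

[3, 19]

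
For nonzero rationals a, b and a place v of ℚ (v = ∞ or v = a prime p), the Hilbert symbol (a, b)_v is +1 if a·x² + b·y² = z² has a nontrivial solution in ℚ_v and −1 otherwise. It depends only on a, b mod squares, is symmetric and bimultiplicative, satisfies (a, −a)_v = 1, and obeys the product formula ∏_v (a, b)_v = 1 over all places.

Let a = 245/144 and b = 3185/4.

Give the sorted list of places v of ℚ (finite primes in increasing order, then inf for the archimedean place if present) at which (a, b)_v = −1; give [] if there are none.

[5, 13]

Mod squares: a ≡ 5, b ≡ 65. Check v ∈ {∞, 2, 3, 5, 7, 13}.
v=5: a=5^1·(≡1), b=5^1·(≡3) mod 5; (1|5)=+1, (3|5)=-1; (−1)^{1·1·2}·(+1)^1·(-1)^1 = -1.
v=3: a=3^-2·(≡2), b=3^0·(≡2) mod 3; (2|3)=-1, (2|3)=-1; (−1)^{-2·0·1}·(-1)^0·(-1)^-2 = +1.
v=13: a=13^0·(≡11), b=13^1·(≡6) mod 13; (11|13)=-1, (6|13)=-1; (−1)^{0·1·6}·(-1)^1·(-1)^0 = -1.
v=∞: 5 > 0 and 65 > 0  ⇒  (a,b)_∞ = +1.
v=2: v_2(a)=-4, v_2(b)=-2; units ≡ 5, 1 (mod 8); ε·ε+αω+βω = 0·0+-4·0+-2·1 ≡ 0  ⇒  (a,b)_2 = +1.
v=7: a=7^2·(≡3), b=7^2·(≡4) mod 7; (3|7)=-1, (4|7)=+1; (−1)^{2·2·3}·(-1)^2·(+1)^2 = +1.
|Ram(5, 65)| = 2, even; anisotropic at {5, 13}.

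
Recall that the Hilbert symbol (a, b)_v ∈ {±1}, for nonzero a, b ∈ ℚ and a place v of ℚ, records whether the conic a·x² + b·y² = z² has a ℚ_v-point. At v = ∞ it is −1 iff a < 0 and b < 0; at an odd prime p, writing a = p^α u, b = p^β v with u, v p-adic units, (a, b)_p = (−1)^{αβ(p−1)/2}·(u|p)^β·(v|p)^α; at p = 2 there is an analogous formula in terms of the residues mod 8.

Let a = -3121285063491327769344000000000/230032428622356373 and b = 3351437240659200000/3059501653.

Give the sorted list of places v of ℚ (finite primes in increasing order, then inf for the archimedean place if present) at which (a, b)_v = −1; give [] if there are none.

Mod squares: a ≡ -6630, b ≡ 10010. Check v ∈ {∞, 2, 3, 5, 7, 11, 13, 17, 23, 29}.
v=5: a=5^9·(≡4), b=5^5·(≡3) mod 5; (4|5)=+1, (3|5)=-1; (−1)^{9·5·2}·(+1)^5·(-1)^9 = -1.
v=7: a=7^8·(≡6), b=7^5·(≡1) mod 7; (6|7)=-1, (1|7)=+1; (−1)^{8·5·3}·(-1)^5·(+1)^8 = -1.
v=3: a=3^5·(≡1), b=3^4·(≡2) mod 3; (1|3)=+1, (2|3)=-1; (−1)^{5·4·1}·(+1)^4·(-1)^5 = -1.
v=13: a=13^-3·(≡3), b=13^-1·(≡9) mod 13; (3|13)=+1, (9|13)=+1; (−1)^{-3·-1·6}·(+1)^-1·(+1)^-3 = +1.
v=11: a=11^6·(≡1), b=11^3·(≡2) mod 11; (1|11)=+1, (2|11)=-1; (−1)^{6·3·5}·(+1)^3·(-1)^6 = +1.
v=17: a=17^3·(≡1), b=17^2·(≡14) mod 17; (1|17)=+1, (14|17)=-1; (−1)^{3·2·8}·(+1)^2·(-1)^3 = -1.
v=∞: -6630 < 0 and 10010 > 0  ⇒  (a,b)_∞ = +1.
v=23: a=23^-6·(≡20), b=23^-4·(≡5) mod 23; (20|23)=-1, (5|23)=-1; (−1)^{-6·-4·11}·(-1)^-4·(-1)^-6 = +1.
v=29: a=29^-4·(≡11), b=29^-2·(≡20) mod 29; (11|29)=-1, (20|29)=+1; (−1)^{-4·-2·14}·(-1)^-2·(+1)^-4 = +1.
v=2: v_2(a)=17, v_2(b)=11; units ≡ 5, 5 (mod 8); ε·ε+αω+βω = 0·0+17·1+11·1 ≡ 0  ⇒  (a,b)_2 = +1.
Ram(-6630, 10010) = {3, 5, 7, 17}; no ℚ_3-point on the conic.

[3, 5, 7, 17]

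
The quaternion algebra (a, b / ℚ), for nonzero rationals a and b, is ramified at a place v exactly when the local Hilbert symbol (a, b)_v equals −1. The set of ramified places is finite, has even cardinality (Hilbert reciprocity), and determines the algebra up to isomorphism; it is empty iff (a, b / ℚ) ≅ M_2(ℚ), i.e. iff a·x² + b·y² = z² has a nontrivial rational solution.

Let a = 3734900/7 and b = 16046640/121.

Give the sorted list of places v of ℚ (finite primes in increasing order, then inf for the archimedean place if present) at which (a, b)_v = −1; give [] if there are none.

Mod squares: a ≡ 1547, b ≡ 111435. Check v ∈ {∞, 2, 3, 5, 7, 11, 13, 17, 19, 23}.
v=23: a=23^0·(≡13), b=23^1·(≡15) mod 23; (13|23)=+1, (15|23)=-1; (−1)^{0·1·11}·(+1)^1·(-1)^0 = +1.
v=11: a=11^0·(≡10), b=11^-2·(≡5) mod 11; (10|11)=-1, (5|11)=+1; (−1)^{0·-2·5}·(-1)^-2·(+1)^0 = +1.
v=∞: 1547 > 0 and 111435 > 0  ⇒  (a,b)_∞ = +1.
v=17: a=17^1·(≡11), b=17^1·(≡6) mod 17; (11|17)=-1, (6|17)=-1; (−1)^{1·1·8}·(-1)^1·(-1)^1 = +1.
v=3: a=3^0·(≡2), b=3^3·(≡2) mod 3; (2|3)=-1, (2|3)=-1; (−1)^{0·3·1}·(-1)^3·(-1)^0 = -1.
v=5: a=5^2·(≡3), b=5^1·(≡3) mod 5; (3|5)=-1, (3|5)=-1; (−1)^{2·1·2}·(-1)^1·(-1)^2 = -1.
v=19: a=19^0·(≡10), b=19^1·(≡15) mod 19; (10|19)=-1, (15|19)=-1; (−1)^{0·1·9}·(-1)^1·(-1)^0 = -1.
v=7: a=7^-1·(≡1), b=7^0·(≡4) mod 7; (1|7)=+1, (4|7)=+1; (−1)^{-1·0·3}·(+1)^0·(+1)^-1 = +1.
v=13: a=13^3·(≡7), b=13^0·(≡3) mod 13; (7|13)=-1, (3|13)=+1; (−1)^{3·0·6}·(-1)^0·(+1)^3 = +1.
v=2: v_2(a)=2, v_2(b)=4; units ≡ 3, 3 (mod 8); ε·ε+αω+βω = 1·1+2·1+4·1 ≡ 1  ⇒  (a,b)_2 = -1.
(1547, 111435 / ℚ) ramifies at {2, 3, 5, 19}: a division algebra.

[2, 3, 5, 19]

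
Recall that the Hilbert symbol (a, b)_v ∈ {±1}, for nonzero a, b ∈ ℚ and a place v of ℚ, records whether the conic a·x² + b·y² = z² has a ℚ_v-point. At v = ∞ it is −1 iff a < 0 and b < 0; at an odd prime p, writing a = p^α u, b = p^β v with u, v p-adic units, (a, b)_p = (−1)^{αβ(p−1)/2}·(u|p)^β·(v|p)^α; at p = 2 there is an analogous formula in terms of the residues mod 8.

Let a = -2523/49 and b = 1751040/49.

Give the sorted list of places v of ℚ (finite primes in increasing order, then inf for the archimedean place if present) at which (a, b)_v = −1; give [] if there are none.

[2, 5]

(a, b) ≡ (-3, 190) mod (ℚ^×)²; places V = {2, 3, 5, 7, 19, 29, ∞}.
(a,b)_∞: sgn(-3)=−, sgn(190)=+, so +1.
(a,b)_29: α=2, u≡10; β=0, v≡1 (mod 29); (10|29)=-1, (1|29)=+1; sign (−1)^0·-1^0·+1^2 = +1.
(a,b)_5: α=0, u≡3; β=1, v≡2 (mod 5); (3|5)=-1, (2|5)=-1; sign (−1)^0·-1^1·-1^0 = -1.
(a,b)_7: α=-2, u≡4; β=-2, v≡4 (mod 7); (4|7)=+1, (4|7)=+1; sign (−1)^0·+1^-2·+1^-2 = +1.
(a,b)_3: α=1, u≡2; β=2, v≡1 (mod 3); (2|3)=-1, (1|3)=+1; sign (−1)^0·-1^2·+1^1 = +1.
(a,b)_2: α=0, β=11; u≡5, v≡7 (mod 8); ε(u)ε(v)=0·1, αω(v)=0·0, βω(u)=11·1; sum ≡ 1  ⇒  -1.
(a,b)_19: α=0, u≡9; β=1, v≡13 (mod 19); (9|19)=+1, (13|19)=-1; sign (−1)^0·+1^1·-1^0 = +1.
Ram(-3, 190) = {2, 5}; no ℚ_2-point on the conic.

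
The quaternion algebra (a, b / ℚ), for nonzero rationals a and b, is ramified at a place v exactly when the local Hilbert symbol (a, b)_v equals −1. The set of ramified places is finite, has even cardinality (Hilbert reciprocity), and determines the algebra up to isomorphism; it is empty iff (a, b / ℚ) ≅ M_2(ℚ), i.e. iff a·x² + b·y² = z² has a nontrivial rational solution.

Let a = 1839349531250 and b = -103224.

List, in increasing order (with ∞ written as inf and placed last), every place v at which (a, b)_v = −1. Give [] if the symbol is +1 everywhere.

[3, 7, 17, 23]

Mod squares: a ≡ 770, b ≡ -25806. Check v ∈ {∞, 2, 3, 5, 7, 11, 17, 23}.
v=11: a=11^1·(≡5), b=11^1·(≡10) mod 11; (5|11)=+1, (10|11)=-1; (−1)^{1·1·5}·(+1)^1·(-1)^1 = +1.
v=23: a=23^2·(≡17), b=23^1·(≡20) mod 23; (17|23)=-1, (20|23)=-1; (−1)^{2·1·11}·(-1)^1·(-1)^2 = -1.
v=7: a=7^1·(≡5), b=7^0·(≡5) mod 7; (5|7)=-1, (5|7)=-1; (−1)^{1·0·3}·(-1)^0·(-1)^1 = -1.
v=17: a=17^2·(≡3), b=17^1·(≡14) mod 17; (3|17)=-1, (14|17)=-1; (−1)^{2·1·8}·(-1)^1·(-1)^2 = -1.
v=2: v_2(a)=1, v_2(b)=3; units ≡ 1, 1 (mod 8); ε·ε+αω+βω = 0·0+1·0+3·0 ≡ 0  ⇒  (a,b)_2 = +1.
v=∞: 770 > 0 and -25806 < 0  ⇒  (a,b)_∞ = +1.
v=3: a=3^0·(≡2), b=3^1·(≡2) mod 3; (2|3)=-1, (2|3)=-1; (−1)^{0·1·1}·(-1)^1·(-1)^0 = -1.
v=5: a=5^7·(≡4), b=5^0·(≡1) mod 5; (4|5)=+1, (1|5)=+1; (−1)^{7·0·2}·(+1)^0·(+1)^7 = +1.
|Ram(770, -25806)| = 4, even; anisotropic at {3, 7, 17, 23}.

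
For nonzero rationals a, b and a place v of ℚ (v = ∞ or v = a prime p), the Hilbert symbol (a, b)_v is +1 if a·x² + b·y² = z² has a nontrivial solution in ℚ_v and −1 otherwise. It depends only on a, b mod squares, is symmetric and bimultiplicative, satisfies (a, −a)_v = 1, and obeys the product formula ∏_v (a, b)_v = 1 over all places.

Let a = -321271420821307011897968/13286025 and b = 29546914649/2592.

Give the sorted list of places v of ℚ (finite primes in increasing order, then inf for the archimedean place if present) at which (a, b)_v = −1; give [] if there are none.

(a, b) ≡ (-23, 322) mod (ℚ^×)²; places V = {2, 3, 5, 7, 19, 23, 31, ∞}.
(a,b)_19: α=4, u≡2; β=2, v≡8 (mod 19); (2|19)=-1, (8|19)=-1; sign (−1)^0·-1^2·-1^4 = +1.
(a,b)_5: α=-2, u≡2; β=0, v≡2 (mod 5); (2|5)=-1, (2|5)=-1; sign (−1)^0·-1^0·-1^-2 = +1.
(a,b)_31: α=4, u≡5; β=2, v≡11 (mod 31); (5|31)=+1, (11|31)=-1; sign (−1)^0·+1^2·-1^4 = +1.
(a,b)_23: α=7, u≡21; β=3, v≡11 (mod 23); (21|23)=-1, (11|23)=-1; sign (−1)^1·-1^3·-1^7 = -1.
(a,b)_7: α=2, u≡6; β=1, v≡4 (mod 7); (6|7)=-1, (4|7)=+1; sign (−1)^0·-1^1·+1^2 = -1.
(a,b)_3: α=-12, u≡1; β=-4, v≡1 (mod 3); (1|3)=+1, (1|3)=+1; sign (−1)^0·+1^-4·+1^-12 = +1.
(a,b)_2: α=4, β=-5; u≡1, v≡1 (mod 8); ε(u)ε(v)=0·0, αω(v)=4·0, βω(u)=-5·0; sum ≡ 0  ⇒  +1.
(a,b)_∞: sgn(-23)=−, sgn(322)=+, so +1.
|Ram(-23, 322)| = 2, even; anisotropic at {7, 23}.

[7, 23]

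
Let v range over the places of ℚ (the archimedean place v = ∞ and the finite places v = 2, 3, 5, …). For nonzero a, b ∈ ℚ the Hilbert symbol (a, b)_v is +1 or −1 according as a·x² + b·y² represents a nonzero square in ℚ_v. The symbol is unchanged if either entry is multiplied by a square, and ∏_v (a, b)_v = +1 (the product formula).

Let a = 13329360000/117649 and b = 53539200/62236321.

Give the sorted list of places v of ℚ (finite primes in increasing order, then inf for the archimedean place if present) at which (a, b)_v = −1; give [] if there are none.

Mod squares: a ≡ 34, b ≡ 22. Check v ∈ {∞, 2, 3, 5, 7, 11, 13, 17, 23}.
v=7: a=7^-6·(≡5), b=7^-6·(≡2) mod 7; (5|7)=-1, (2|7)=+1; (−1)^{-6·-6·3}·(-1)^-6·(+1)^-6 = +1.
v=∞: 34 > 0 and 22 > 0  ⇒  (a,b)_∞ = +1.
v=5: a=5^4·(≡4), b=5^2·(≡3) mod 5; (4|5)=+1, (3|5)=-1; (−1)^{4·2·2}·(+1)^2·(-1)^4 = +1.
v=11: a=11^2·(≡4), b=11^1·(≡2) mod 11; (4|11)=+1, (2|11)=-1; (−1)^{2·1·5}·(+1)^1·(-1)^2 = +1.
v=3: a=3^4·(≡1), b=3^2·(≡1) mod 3; (1|3)=+1, (1|3)=+1; (−1)^{4·2·1}·(+1)^2·(+1)^4 = +1.
v=23: a=23^0·(≡19), b=23^-2·(≡19) mod 23; (19|23)=-1, (19|23)=-1; (−1)^{0·-2·11}·(-1)^-2·(-1)^0 = +1.
v=17: a=17^1·(≡15), b=17^0·(≡12) mod 17; (15|17)=+1, (12|17)=-1; (−1)^{1·0·8}·(+1)^0·(-1)^1 = -1.
v=2: v_2(a)=7, v_2(b)=7; units ≡ 1, 3 (mod 8); ε·ε+αω+βω = 0·1+7·1+7·0 ≡ 1  ⇒  (a,b)_2 = -1.
v=13: a=13^0·(≡5), b=13^2·(≡4) mod 13; (5|13)=-1, (4|13)=+1; (−1)^{0·2·6}·(-1)^2·(+1)^0 = +1.
Ram(34, 22) = {2, 17}; no ℚ_2-point on the conic.

[2, 17]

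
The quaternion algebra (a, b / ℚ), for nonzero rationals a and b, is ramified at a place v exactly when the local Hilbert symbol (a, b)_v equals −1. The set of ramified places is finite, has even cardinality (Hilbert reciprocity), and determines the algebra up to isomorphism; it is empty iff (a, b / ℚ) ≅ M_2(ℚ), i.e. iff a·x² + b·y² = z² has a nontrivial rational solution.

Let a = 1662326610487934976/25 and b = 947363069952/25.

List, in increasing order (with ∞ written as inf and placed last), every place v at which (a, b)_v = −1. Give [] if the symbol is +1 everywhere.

[19, 37]

(a, b) ≡ (2109, 13) mod (ℚ^×)²; places V = {2, 3, 5, 13, 19, 37, ∞}.
(a,b)_19: α=3, u≡17; β=2, v≡3 (mod 19); (17|19)=+1, (3|19)=-1; sign (−1)^0·+1^2·-1^3 = -1.
(a,b)_37: α=3, u≡19; β=2, v≡24 (mod 37); (19|37)=-1, (24|37)=-1; sign (−1)^0·-1^2·-1^3 = -1.
(a,b)_13: α=2, u≡4; β=1, v≡3 (mod 13); (4|13)=+1, (3|13)=+1; sign (−1)^0·+1^1·+1^2 = +1.
(a,b)_3: α=3, u≡1; β=2, v≡1 (mod 3); (1|3)=+1, (1|3)=+1; sign (−1)^0·+1^2·+1^3 = +1.
(a,b)_5: α=-2, u≡1; β=-2, v≡2 (mod 5); (1|5)=+1, (2|5)=-1; sign (−1)^0·+1^-2·-1^-2 = +1.
(a,b)_2: α=20, β=14; u≡5, v≡5 (mod 8); ε(u)ε(v)=0·0, αω(v)=20·1, βω(u)=14·1; sum ≡ 0  ⇒  +1.
(a,b)_∞: sgn(2109)=+, sgn(13)=+, so +1.
Ram(2109, 13) = {19, 37}; no ℚ_19-point on the conic.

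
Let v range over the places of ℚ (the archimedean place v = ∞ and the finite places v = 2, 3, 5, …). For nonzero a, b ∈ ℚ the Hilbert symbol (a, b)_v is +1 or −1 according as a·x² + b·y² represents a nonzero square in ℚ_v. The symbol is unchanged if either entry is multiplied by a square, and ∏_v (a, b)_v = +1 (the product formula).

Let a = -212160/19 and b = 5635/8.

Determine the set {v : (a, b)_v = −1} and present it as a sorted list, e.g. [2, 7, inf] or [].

(a, b) ≡ (-62985, 230) mod (ℚ^×)²; places V = {2, 3, 5, 7, 13, 17, 19, 23, ∞}.
(a,b)_∞: sgn(-62985)=−, sgn(230)=+, so +1.
(a,b)_2: α=6, β=-3; u≡7, v≡3 (mod 8); ε(u)ε(v)=1·1, αω(v)=6·1, βω(u)=-3·0; sum ≡ 1  ⇒  -1.
(a,b)_13: α=1, u≡10; β=0, v≡4 (mod 13); (10|13)=+1, (4|13)=+1; sign (−1)^0·+1^0·+1^1 = +1.
(a,b)_5: α=1, u≡2; β=1, v≡4 (mod 5); (2|5)=-1, (4|5)=+1; sign (−1)^0·-1^1·+1^1 = -1.
(a,b)_17: α=1, u≡16; β=0, v≡1 (mod 17); (16|17)=+1, (1|17)=+1; sign (−1)^0·+1^0·+1^1 = +1.
(a,b)_7: α=0, u≡2; β=2, v≡3 (mod 7); (2|7)=+1, (3|7)=-1; sign (−1)^0·+1^2·-1^0 = +1.
(a,b)_3: α=1, u≡2; β=0, v≡2 (mod 3); (2|3)=-1, (2|3)=-1; sign (−1)^0·-1^0·-1^1 = -1.
(a,b)_19: α=-1, u≡13; β=0, v≡18 (mod 19); (13|19)=-1, (18|19)=-1; sign (−1)^0·-1^0·-1^-1 = -1.
(a,b)_23: α=0, u≡2; β=1, v≡22 (mod 23); (2|23)=+1, (22|23)=-1; sign (−1)^0·+1^1·-1^0 = +1.
Ram(-62985, 230) = {2, 3, 5, 19}; no ℚ_2-point on the conic.

[2, 3, 5, 19]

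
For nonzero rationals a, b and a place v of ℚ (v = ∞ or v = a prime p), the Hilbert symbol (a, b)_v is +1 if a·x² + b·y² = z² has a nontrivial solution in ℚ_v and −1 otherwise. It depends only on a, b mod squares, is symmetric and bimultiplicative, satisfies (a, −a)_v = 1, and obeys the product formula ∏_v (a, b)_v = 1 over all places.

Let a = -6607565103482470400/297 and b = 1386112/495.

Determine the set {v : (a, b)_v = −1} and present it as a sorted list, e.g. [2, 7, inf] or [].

[5, 7, 11, 17]

Mod squares: a ≡ -3927, b ≡ 24310. Check v ∈ {∞, 2, 3, 5, 7, 11, 13, 17}.
v=7: a=7^5·(≡3), b=7^2·(≡3) mod 7; (3|7)=-1, (3|7)=-1; (−1)^{5·2·3}·(-1)^2·(-1)^5 = -1.
v=11: a=11^-1·(≡7), b=11^-1·(≡2) mod 11; (7|11)=-1, (2|11)=-1; (−1)^{-1·-1·5}·(-1)^-1·(-1)^-1 = -1.
v=5: a=5^2·(≡2), b=5^-1·(≡3) mod 5; (2|5)=-1, (3|5)=-1; (−1)^{2·-1·2}·(-1)^-1·(-1)^2 = -1.
v=13: a=13^2·(≡4), b=13^1·(≡11) mod 13; (4|13)=+1, (11|13)=-1; (−1)^{2·1·6}·(+1)^1·(-1)^2 = +1.
v=3: a=3^-3·(≡2), b=3^-2·(≡1) mod 3; (2|3)=-1, (1|3)=+1; (−1)^{-3·-2·1}·(-1)^-2·(+1)^-3 = +1.
v=∞: -3927 < 0 and 24310 > 0  ⇒  (a,b)_∞ = +1.
v=17: a=17^5·(≡11), b=17^1·(≡2) mod 17; (11|17)=-1, (2|17)=+1; (−1)^{5·1·8}·(-1)^1·(+1)^5 = -1.
v=2: v_2(a)=16, v_2(b)=7; units ≡ 1, 3 (mod 8); ε·ε+αω+βω = 0·1+16·1+7·0 ≡ 0  ⇒  (a,b)_2 = +1.
Ram(-3927, 24310) = {5, 7, 11, 17}; no ℚ_5-point on the conic.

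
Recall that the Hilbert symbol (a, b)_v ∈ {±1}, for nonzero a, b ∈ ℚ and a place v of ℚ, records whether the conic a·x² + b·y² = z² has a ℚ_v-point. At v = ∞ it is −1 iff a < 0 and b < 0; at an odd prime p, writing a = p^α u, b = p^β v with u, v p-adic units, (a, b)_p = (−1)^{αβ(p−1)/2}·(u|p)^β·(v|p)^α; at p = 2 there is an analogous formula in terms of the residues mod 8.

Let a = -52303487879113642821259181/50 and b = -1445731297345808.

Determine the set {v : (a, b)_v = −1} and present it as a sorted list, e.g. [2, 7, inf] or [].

[2, 29, 31, inf]

Mod squares: a ≡ -52762, b ≡ -1073. Check v ∈ {∞, 2, 5, 11, 13, 23, 29, 31, 37}.
v=13: a=13^2·(≡11), b=13^0·(≡8) mod 13; (11|13)=-1, (8|13)=-1; (−1)^{2·0·6}·(-1)^0·(-1)^2 = +1.
v=∞: -52762 < 0 and -1073 < 0  ⇒  (a,b)_∞ = -1.
v=31: a=31^3·(≡12), b=31^2·(≡6) mod 31; (12|31)=-1, (6|31)=-1; (−1)^{3·2·15}·(-1)^2·(-1)^3 = -1.
v=29: a=29^2·(≡27), b=29^1·(≡12) mod 29; (27|29)=-1, (12|29)=-1; (−1)^{2·1·14}·(-1)^1·(-1)^2 = -1.
v=11: a=11^4·(≡1), b=11^2·(≡5) mod 11; (1|11)=+1, (5|11)=+1; (−1)^{4·2·5}·(+1)^2·(+1)^4 = +1.
v=23: a=23^3·(≡9), b=23^2·(≡12) mod 23; (9|23)=+1, (12|23)=+1; (−1)^{3·2·11}·(+1)^2·(+1)^3 = +1.
v=5: a=5^-2·(≡2), b=5^0·(≡2) mod 5; (2|5)=-1, (2|5)=-1; (−1)^{-2·0·2}·(-1)^0·(-1)^-2 = +1.
v=37: a=37^5·(≡13), b=37^3·(≡17) mod 37; (13|37)=-1, (17|37)=-1; (−1)^{5·3·18}·(-1)^3·(-1)^5 = +1.
v=2: v_2(a)=-1, v_2(b)=4; units ≡ 3, 7 (mod 8); ε·ε+αω+βω = 1·1+-1·0+4·1 ≡ 1  ⇒  (a,b)_2 = -1.
(-52762, -1073 / ℚ) ramifies at {2, 29, 31, ∞}: a division algebra.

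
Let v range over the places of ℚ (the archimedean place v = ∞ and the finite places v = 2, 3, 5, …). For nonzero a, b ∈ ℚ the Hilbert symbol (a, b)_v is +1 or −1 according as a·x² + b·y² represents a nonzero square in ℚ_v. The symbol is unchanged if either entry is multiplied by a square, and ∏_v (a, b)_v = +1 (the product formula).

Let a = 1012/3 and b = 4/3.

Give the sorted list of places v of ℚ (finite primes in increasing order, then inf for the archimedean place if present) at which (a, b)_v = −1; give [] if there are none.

(a, b) ≡ (759, 3) mod (ℚ^×)²; places V = {2, 3, 11, 23, ∞}.
(a,b)_3: α=-1, u≡1; β=-1, v≡1 (mod 3); (1|3)=+1, (1|3)=+1; sign (−1)^1·+1^-1·+1^-1 = -1.
(a,b)_11: α=1, u≡5; β=0, v≡5 (mod 11); (5|11)=+1, (5|11)=+1; sign (−1)^0·+1^0·+1^1 = +1.
(a,b)_23: α=1, u≡7; β=0, v≡9 (mod 23); (7|23)=-1, (9|23)=+1; sign (−1)^0·-1^0·+1^1 = +1.
(a,b)_2: α=2, β=2; u≡7, v≡3 (mod 8); ε(u)ε(v)=1·1, αω(v)=2·1, βω(u)=2·0; sum ≡ 1  ⇒  -1.
(a,b)_∞: sgn(759)=+, sgn(3)=+, so +1.
Ram(759, 3) = {2, 3}; no ℚ_2-point on the conic.

[2, 3]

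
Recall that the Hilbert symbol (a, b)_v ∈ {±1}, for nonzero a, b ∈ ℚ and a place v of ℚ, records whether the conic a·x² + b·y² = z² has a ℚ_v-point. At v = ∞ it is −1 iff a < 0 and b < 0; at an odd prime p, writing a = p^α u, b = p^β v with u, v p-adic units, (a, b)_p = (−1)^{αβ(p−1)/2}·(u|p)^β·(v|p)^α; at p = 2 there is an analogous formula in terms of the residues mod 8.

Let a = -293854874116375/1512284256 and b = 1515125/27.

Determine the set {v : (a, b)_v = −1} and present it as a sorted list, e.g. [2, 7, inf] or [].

Mod squares: a ≡ -3999930, b ≡ 181815. Check v ∈ {∞, 2, 3, 5, 7, 11, 13, 17, 19, 23, 31}.
v=17: a=17^3·(≡6), b=17^1·(≡13) mod 17; (6|17)=-1, (13|17)=+1; (−1)^{3·1·8}·(-1)^1·(+1)^3 = -1.
v=31: a=31^1·(≡6), b=31^1·(≡3) mod 31; (6|31)=-1, (3|31)=-1; (−1)^{1·1·15}·(-1)^1·(-1)^1 = -1.
v=3: a=3^-9·(≡1), b=3^-3·(≡2) mod 3; (1|3)=+1, (2|3)=-1; (−1)^{-9·-3·1}·(+1)^-3·(-1)^-9 = +1.
v=2: v_2(a)=-5, v_2(b)=0; units ≡ 3, 7 (mod 8); ε·ε+αω+βω = 1·1+-5·0+0·1 ≡ 1  ⇒  (a,b)_2 = -1.
v=19: a=19^2·(≡5), b=19^0·(≡1) mod 19; (5|19)=+1, (1|19)=+1; (−1)^{2·0·9}·(+1)^0·(+1)^2 = +1.
v=11: a=11^1·(≡8), b=11^0·(≡8) mod 11; (8|11)=-1, (8|11)=-1; (−1)^{1·0·5}·(-1)^0·(-1)^1 = -1.
v=7: a=7^-4·(≡3), b=7^0·(≡4) mod 7; (3|7)=-1, (4|7)=+1; (−1)^{-4·0·3}·(-1)^0·(+1)^-4 = +1.
v=∞: -3999930 < 0 and 181815 > 0  ⇒  (a,b)_∞ = +1.
v=13: a=13^2·(≡4), b=13^0·(≡1) mod 13; (4|13)=+1, (1|13)=+1; (−1)^{2·0·6}·(+1)^0·(+1)^2 = +1.
v=5: a=5^3·(≡4), b=5^3·(≡3) mod 5; (4|5)=+1, (3|5)=-1; (−1)^{3·3·2}·(+1)^3·(-1)^3 = -1.
v=23: a=23^1·(≡9), b=23^1·(≡18) mod 23; (9|23)=+1, (18|23)=+1; (−1)^{1·1·11}·(+1)^1·(+1)^1 = -1.
Ram(-3999930, 181815) = {2, 5, 11, 17, 23, 31}; no ℚ_2-point on the conic.

[2, 5, 11, 17, 23, 31]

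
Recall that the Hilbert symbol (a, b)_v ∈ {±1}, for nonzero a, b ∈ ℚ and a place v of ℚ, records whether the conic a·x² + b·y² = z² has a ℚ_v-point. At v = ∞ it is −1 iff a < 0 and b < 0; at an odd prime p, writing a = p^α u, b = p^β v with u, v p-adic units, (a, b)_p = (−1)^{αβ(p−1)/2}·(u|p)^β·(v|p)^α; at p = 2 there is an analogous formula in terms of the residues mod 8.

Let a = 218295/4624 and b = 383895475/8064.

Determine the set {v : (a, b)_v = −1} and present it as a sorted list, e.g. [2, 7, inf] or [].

[7, 11]

Mod squares: a ≡ 55, b ≡ 266. Check v ∈ {∞, 2, 3, 5, 7, 11, 17, 19, 29, 31}.
v=2: v_2(a)=-4, v_2(b)=-7; units ≡ 7, 5 (mod 8); ε·ε+αω+βω = 1·0+-4·1+-7·0 ≡ 0  ⇒  (a,b)_2 = +1.
v=31: a=31^0·(≡11), b=31^2·(≡10) mod 31; (11|31)=-1, (10|31)=+1; (−1)^{0·2·15}·(-1)^2·(+1)^0 = +1.
v=19: a=19^0·(≡6), b=19^1·(≡8) mod 19; (6|19)=+1, (8|19)=-1; (−1)^{0·1·9}·(+1)^1·(-1)^0 = +1.
v=7: a=7^2·(≡6), b=7^-1·(≡3) mod 7; (6|7)=-1, (3|7)=-1; (−1)^{2·-1·3}·(-1)^-1·(-1)^2 = -1.
v=17: a=17^-2·(≡2), b=17^0·(≡5) mod 17; (2|17)=+1, (5|17)=-1; (−1)^{-2·0·8}·(+1)^0·(-1)^-2 = +1.
v=11: a=11^1·(≡3), b=11^0·(≡7) mod 11; (3|11)=+1, (7|11)=-1; (−1)^{1·0·5}·(+1)^0·(-1)^1 = -1.
v=∞: 55 > 0 and 266 > 0  ⇒  (a,b)_∞ = +1.
v=29: a=29^0·(≡21), b=29^2·(≡22) mod 29; (21|29)=-1, (22|29)=+1; (−1)^{0·2·14}·(-1)^2·(+1)^0 = +1.
v=5: a=5^1·(≡1), b=5^2·(≡1) mod 5; (1|5)=+1, (1|5)=+1; (−1)^{1·2·2}·(+1)^2·(+1)^1 = +1.
v=3: a=3^4·(≡1), b=3^-2·(≡2) mod 3; (1|3)=+1, (2|3)=-1; (−1)^{4·-2·1}·(+1)^-2·(-1)^4 = +1.
(55, 266 / ℚ) ramifies at {7, 11}: a division algebra.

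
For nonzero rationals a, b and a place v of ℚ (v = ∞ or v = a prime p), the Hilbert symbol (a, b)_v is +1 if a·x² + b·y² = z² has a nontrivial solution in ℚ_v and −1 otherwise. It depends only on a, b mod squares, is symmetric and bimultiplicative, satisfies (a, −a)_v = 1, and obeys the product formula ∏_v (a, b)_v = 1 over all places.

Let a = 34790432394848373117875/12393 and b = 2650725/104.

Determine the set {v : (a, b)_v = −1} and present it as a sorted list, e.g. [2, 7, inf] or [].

Mod squares: a ≡ 595, b ≡ 34034. Check v ∈ {∞, 2, 3, 5, 7, 11, 13, 17, 29, 31}.
v=2: v_2(a)=0, v_2(b)=-3; units ≡ 3, 1 (mod 8); ε·ε+αω+βω = 1·0+0·0+-3·1 ≡ 1  ⇒  (a,b)_2 = -1.
v=7: a=7^7·(≡2), b=7^1·(≡4) mod 7; (2|7)=+1, (4|7)=+1; (−1)^{7·1·3}·(+1)^1·(+1)^7 = -1.
v=5: a=5^3·(≡1), b=5^2·(≡1) mod 5; (1|5)=+1, (1|5)=+1; (−1)^{3·2·2}·(+1)^2·(+1)^3 = +1.
v=11: a=11^4·(≡5), b=11^1·(≡4) mod 11; (5|11)=+1, (4|11)=+1; (−1)^{4·1·5}·(+1)^1·(+1)^4 = +1.
v=∞: 595 > 0 and 34034 > 0  ⇒  (a,b)_∞ = +1.
v=3: a=3^-6·(≡1), b=3^4·(≡2) mod 3; (1|3)=+1, (2|3)=-1; (−1)^{-6·4·1}·(+1)^4·(-1)^-6 = +1.
v=17: a=17^-1·(≡2), b=17^1·(≡9) mod 17; (2|17)=+1, (9|17)=+1; (−1)^{-1·1·8}·(+1)^1·(+1)^-1 = +1.
v=29: a=29^2·(≡17), b=29^0·(≡21) mod 29; (17|29)=-1, (21|29)=-1; (−1)^{2·0·14}·(-1)^0·(-1)^2 = +1.
v=13: a=13^4·(≡1), b=13^-1·(≡8) mod 13; (1|13)=+1, (8|13)=-1; (−1)^{4·-1·6}·(+1)^-1·(-1)^4 = +1.
v=31: a=31^2·(≡17), b=31^0·(≡12) mod 31; (17|31)=-1, (12|31)=-1; (−1)^{2·0·15}·(-1)^0·(-1)^2 = +1.
(595, 34034 / ℚ) ramifies at {2, 7}: a division algebra.

[2, 7]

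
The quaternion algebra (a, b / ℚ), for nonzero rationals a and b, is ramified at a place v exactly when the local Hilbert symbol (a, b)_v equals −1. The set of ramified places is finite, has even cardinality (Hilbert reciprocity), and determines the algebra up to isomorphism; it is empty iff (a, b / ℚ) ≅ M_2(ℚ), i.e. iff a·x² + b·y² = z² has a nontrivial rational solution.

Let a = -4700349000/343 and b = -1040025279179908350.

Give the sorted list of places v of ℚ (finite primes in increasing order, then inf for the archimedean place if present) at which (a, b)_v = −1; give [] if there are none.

[3, inf]

Mod squares: a ≡ -4830, b ≡ -28014. Check v ∈ {∞, 2, 3, 5, 7, 23, 29}.
v=29: a=29^2·(≡24), b=29^5·(≡7) mod 29; (24|29)=+1, (7|29)=+1; (−1)^{2·5·14}·(+1)^5·(+1)^2 = +1.
v=5: a=5^3·(≡1), b=5^2·(≡1) mod 5; (1|5)=+1, (1|5)=+1; (−1)^{3·2·2}·(+1)^2·(+1)^3 = +1.
v=2: v_2(a)=3, v_2(b)=1; units ≡ 1, 1 (mod 8); ε·ε+αω+βω = 0·0+3·0+1·0 ≡ 0  ⇒  (a,b)_2 = +1.
v=23: a=23^1·(≡21), b=23^3·(≡1) mod 23; (21|23)=-1, (1|23)=+1; (−1)^{1·3·11}·(-1)^3·(+1)^1 = +1.
v=7: a=7^-3·(≡3), b=7^3·(≡2) mod 7; (3|7)=-1, (2|7)=+1; (−1)^{-3·3·3}·(-1)^3·(+1)^-3 = +1.
v=∞: -4830 < 0 and -28014 < 0  ⇒  (a,b)_∞ = -1.
v=3: a=3^5·(≡1), b=3^5·(≡1) mod 3; (1|3)=+1, (1|3)=+1; (−1)^{5·5·1}·(+1)^5·(+1)^5 = -1.
Ram(-4830, -28014) = {3, ∞}; no ℚ_3-point on the conic.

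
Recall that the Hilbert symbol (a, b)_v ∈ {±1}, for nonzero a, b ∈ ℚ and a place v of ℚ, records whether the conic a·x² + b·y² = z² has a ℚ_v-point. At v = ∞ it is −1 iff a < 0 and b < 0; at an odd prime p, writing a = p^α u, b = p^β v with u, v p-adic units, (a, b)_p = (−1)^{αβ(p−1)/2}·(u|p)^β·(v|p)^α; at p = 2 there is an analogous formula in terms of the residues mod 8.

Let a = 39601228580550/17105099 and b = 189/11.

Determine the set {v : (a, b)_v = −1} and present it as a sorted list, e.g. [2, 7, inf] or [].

[3, 11, 17, 19]

Mod squares: a ≡ 1939938, b ≡ 231. Check v ∈ {∞, 2, 3, 5, 7, 11, 13, 17, 19, 29, 37, 43}.
v=5: a=5^2·(≡3), b=5^0·(≡4) mod 5; (3|5)=-1, (4|5)=+1; (−1)^{2·0·2}·(-1)^0·(+1)^2 = +1.
v=19: a=19^1·(≡8), b=19^0·(≡12) mod 19; (8|19)=-1, (12|19)=-1; (−1)^{1·0·9}·(-1)^0·(-1)^1 = -1.
v=17: a=17^1·(≡7), b=17^0·(≡11) mod 17; (7|17)=-1, (11|17)=-1; (−1)^{1·0·8}·(-1)^0·(-1)^1 = -1.
v=37: a=37^2·(≡10), b=37^0·(≡34) mod 37; (10|37)=+1, (34|37)=+1; (−1)^{2·0·18}·(+1)^0·(+1)^2 = +1.
v=2: v_2(a)=1, v_2(b)=0; units ≡ 1, 7 (mod 8); ε·ε+αω+βω = 0·1+1·0+0·0 ≡ 0  ⇒  (a,b)_2 = +1.
v=13: a=13^1·(≡9), b=13^0·(≡3) mod 13; (9|13)=+1, (3|13)=+1; (−1)^{1·0·6}·(+1)^0·(+1)^1 = +1.
v=7: a=7^1·(≡1), b=7^1·(≡5) mod 7; (1|7)=+1, (5|7)=-1; (−1)^{1·1·3}·(+1)^1·(-1)^1 = +1.
v=3: a=3^9·(≡2), b=3^3·(≡2) mod 3; (2|3)=-1, (2|3)=-1; (−1)^{9·3·1}·(-1)^3·(-1)^9 = -1.
v=11: a=11^-1·(≡2), b=11^-1·(≡2) mod 11; (2|11)=-1, (2|11)=-1; (−1)^{-1·-1·5}·(-1)^-1·(-1)^-1 = -1.
v=∞: 1939938 > 0 and 231 > 0  ⇒  (a,b)_∞ = +1.
v=43: a=43^-2·(≡6), b=43^0·(≡25) mod 43; (6|43)=+1, (25|43)=+1; (−1)^{-2·0·21}·(+1)^0·(+1)^-2 = +1.
v=29: a=29^-2·(≡17), b=29^0·(≡4) mod 29; (17|29)=-1, (4|29)=+1; (−1)^{-2·0·14}·(-1)^0·(+1)^-2 = +1.
Ram(1939938, 231) = {3, 11, 17, 19}; no ℚ_3-point on the conic.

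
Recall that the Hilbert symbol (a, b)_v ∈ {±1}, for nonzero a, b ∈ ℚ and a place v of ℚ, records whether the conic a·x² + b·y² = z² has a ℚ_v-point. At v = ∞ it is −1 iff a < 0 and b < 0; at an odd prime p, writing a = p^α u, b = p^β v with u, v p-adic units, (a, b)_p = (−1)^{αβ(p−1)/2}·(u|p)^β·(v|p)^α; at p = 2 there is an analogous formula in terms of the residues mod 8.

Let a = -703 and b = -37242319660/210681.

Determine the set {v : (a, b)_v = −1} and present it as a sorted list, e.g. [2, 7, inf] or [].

[5, 19, 37, inf]

(a, b) ≡ (-703, -113035) mod (ℚ^×)²; places V = {2, 3, 5, 7, 13, 17, 19, 37, 41, 47, ∞}.
(a,b)_19: α=1, u≡1; β=0, v≡14 (mod 19); (1|19)=+1, (14|19)=-1; sign (−1)^0·+1^0·-1^1 = -1.
(a,b)_3: α=0, u≡2; β=-6, v≡2 (mod 3); (2|3)=-1, (2|3)=-1; sign (−1)^0·-1^-6·-1^0 = +1.
(a,b)_13: α=0, u≡12; β=1, v≡7 (mod 13); (12|13)=+1, (7|13)=-1; sign (−1)^0·+1^1·-1^0 = +1.
(a,b)_37: α=1, u≡18; β=1, v≡26 (mod 37); (18|37)=-1, (26|37)=+1; sign (−1)^0·-1^1·+1^1 = -1.
(a,b)_∞: sgn(-703)=−, sgn(-113035)=−, so -1.
(a,b)_5: α=0, u≡2; β=1, v≡3 (mod 5); (2|5)=-1, (3|5)=-1; sign (−1)^0·-1^1·-1^0 = -1.
(a,b)_41: α=0, u≡35; β=2, v≡1 (mod 41); (35|41)=-1, (1|41)=+1; sign (−1)^0·-1^2·+1^0 = +1.
(a,b)_17: α=0, u≡11; β=-2, v≡16 (mod 17); (11|17)=-1, (16|17)=+1; sign (−1)^0·-1^-2·+1^0 = +1.
(a,b)_47: α=0, u≡2; β=1, v≡40 (mod 47); (2|47)=+1, (40|47)=-1; sign (−1)^0·+1^1·-1^0 = +1.
(a,b)_2: α=0, β=2; u≡1, v≡5 (mod 8); ε(u)ε(v)=0·0, αω(v)=0·1, βω(u)=2·0; sum ≡ 0  ⇒  +1.
(a,b)_7: α=0, u≡4; β=2, v≡2 (mod 7); (4|7)=+1, (2|7)=+1; sign (−1)^0·+1^2·+1^0 = +1.
(-703, -113035 / ℚ) ramifies at {5, 19, 37, ∞}: a division algebra.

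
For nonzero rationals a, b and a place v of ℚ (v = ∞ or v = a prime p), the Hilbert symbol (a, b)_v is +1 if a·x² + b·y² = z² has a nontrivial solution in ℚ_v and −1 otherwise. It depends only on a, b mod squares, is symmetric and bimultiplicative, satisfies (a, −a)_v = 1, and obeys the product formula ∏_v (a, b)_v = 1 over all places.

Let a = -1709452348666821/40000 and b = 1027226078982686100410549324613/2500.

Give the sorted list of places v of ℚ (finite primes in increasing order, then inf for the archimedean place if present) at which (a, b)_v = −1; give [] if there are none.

[3, 11, 17, 23, 37, 41]

Mod squares: a ≡ -11130229, b ≡ 20757. Check v ∈ {∞, 2, 3, 5, 11, 17, 23, 29, 37, 41}.
v=23: a=23^1·(≡7), b=23^2·(≡14) mod 23; (7|23)=-1, (14|23)=-1; (−1)^{1·2·11}·(-1)^2·(-1)^1 = -1.
v=3: a=3^12·(≡2), b=3^15·(≡1) mod 3; (2|3)=-1, (1|3)=+1; (−1)^{12·15·1}·(-1)^15·(+1)^12 = -1.
v=41: a=41^1·(≡40), b=41^2·(≡6) mod 41; (40|41)=+1, (6|41)=-1; (−1)^{1·2·20}·(+1)^2·(-1)^1 = -1.
v=29: a=29^1·(≡17), b=29^2·(≡16) mod 29; (17|29)=-1, (16|29)=+1; (−1)^{1·2·14}·(-1)^2·(+1)^1 = +1.
v=2: v_2(a)=-6, v_2(b)=-2; units ≡ 3, 5 (mod 8); ε·ε+αω+βω = 1·0+-6·1+-2·1 ≡ 0  ⇒  (a,b)_2 = +1.
v=37: a=37^1·(≡3), b=37^3·(≡24) mod 37; (3|37)=+1, (24|37)=-1; (−1)^{1·3·18}·(+1)^3·(-1)^1 = -1.
v=∞: -11130229 < 0 and 20757 > 0  ⇒  (a,b)_∞ = +1.
v=5: a=5^-4·(≡1), b=5^-4·(≡2) mod 5; (1|5)=+1, (2|5)=-1; (−1)^{-4·-4·2}·(+1)^-4·(-1)^-4 = +1.
v=17: a=17^2·(≡7), b=17^5·(≡5) mod 17; (7|17)=-1, (5|17)=-1; (−1)^{2·5·8}·(-1)^5·(-1)^2 = -1.
v=11: a=11^1·(≡6), b=11^3·(≡8) mod 11; (6|11)=-1, (8|11)=-1; (−1)^{1·3·5}·(-1)^3·(-1)^1 = -1.
(-11130229, 20757 / ℚ) ramifies at {3, 11, 17, 23, 37, 41}: a division algebra.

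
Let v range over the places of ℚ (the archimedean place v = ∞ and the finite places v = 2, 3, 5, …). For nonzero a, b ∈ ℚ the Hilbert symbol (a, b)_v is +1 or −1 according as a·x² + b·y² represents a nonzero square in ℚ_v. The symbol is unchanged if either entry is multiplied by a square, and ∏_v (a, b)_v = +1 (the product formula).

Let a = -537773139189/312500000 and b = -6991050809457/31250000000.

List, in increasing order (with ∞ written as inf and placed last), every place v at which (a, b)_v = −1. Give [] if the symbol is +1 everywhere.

Mod squares: a ≡ -48298, b ≡ -627874. Check v ∈ {∞, 2, 3, 5, 11, 13, 19, 31, 41}.
v=5: a=5^-10·(≡3), b=5^-12·(≡1) mod 5; (3|5)=-1, (1|5)=+1; (−1)^{-10·-12·2}·(-1)^-12·(+1)^-10 = +1.
v=2: v_2(a)=-5, v_2(b)=-7; units ≡ 3, 7 (mod 8); ε·ε+αω+βω = 1·1+-5·0+-7·1 ≡ 0  ⇒  (a,b)_2 = +1.
v=31: a=31^1·(≡29), b=31^1·(≡14) mod 31; (29|31)=-1, (14|31)=+1; (−1)^{1·1·15}·(-1)^1·(+1)^1 = +1.
v=11: a=11^4·(≡1), b=11^4·(≡2) mod 11; (1|11)=+1, (2|11)=-1; (−1)^{4·4·5}·(+1)^4·(-1)^4 = +1.
v=13: a=13^2·(≡10), b=13^3·(≡4) mod 13; (10|13)=+1, (4|13)=+1; (−1)^{2·3·6}·(+1)^3·(+1)^2 = +1.
v=3: a=3^2·(≡2), b=3^2·(≡2) mod 3; (2|3)=-1, (2|3)=-1; (−1)^{2·2·1}·(-1)^2·(-1)^2 = +1.
v=19: a=19^1·(≡17), b=19^1·(≡10) mod 19; (17|19)=+1, (10|19)=-1; (−1)^{1·1·9}·(+1)^1·(-1)^1 = +1.
v=∞: -48298 < 0 and -627874 < 0  ⇒  (a,b)_∞ = -1.
v=41: a=41^1·(≡28), b=41^1·(≡2) mod 41; (28|41)=-1, (2|41)=+1; (−1)^{1·1·20}·(-1)^1·(+1)^1 = -1.
|Ram(-48298, -627874)| = 2, even; anisotropic at {41, ∞}.

[41, inf]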